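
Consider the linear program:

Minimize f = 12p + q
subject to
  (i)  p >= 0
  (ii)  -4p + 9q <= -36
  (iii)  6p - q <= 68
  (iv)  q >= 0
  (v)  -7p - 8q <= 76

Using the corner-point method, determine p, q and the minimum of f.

Feasible corners and f = 12p + q:
  (288/25, 28/25) → f = 3484/25
  (9, 0) → f = 108
  (34/3, 0) → f = 136

The binding constraints are -4p + 9q = -36 and q = 0.
Solving simultaneously gives p = 9, q = 0.

p = 9, q = 0, minimum f = 108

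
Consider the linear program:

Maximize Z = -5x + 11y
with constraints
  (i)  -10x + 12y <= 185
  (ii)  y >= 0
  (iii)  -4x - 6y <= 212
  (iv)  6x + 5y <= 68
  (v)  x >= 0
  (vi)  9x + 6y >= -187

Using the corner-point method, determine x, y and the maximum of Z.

x = 0, y = 68/5, maximum Z = 748/5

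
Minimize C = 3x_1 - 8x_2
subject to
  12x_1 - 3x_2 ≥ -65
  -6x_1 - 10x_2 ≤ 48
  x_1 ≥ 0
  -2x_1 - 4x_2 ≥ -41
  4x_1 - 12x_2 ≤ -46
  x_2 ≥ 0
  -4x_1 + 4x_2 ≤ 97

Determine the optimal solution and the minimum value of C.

Corner points and C = 3x_1 - 8x_2:
  (0, 41/4) → C = -82
  (0, 23/6) → C = -92/3
  (77/10, 32/5) → C = -281/10

The optimum lies where x_1 = 0 and -2x_1 - 4x_2 = -41.
Solving simultaneously gives x_1 = 0, x_2 = 41/4.

x_1 = 0, x_2 = 41/4, minimum C = -82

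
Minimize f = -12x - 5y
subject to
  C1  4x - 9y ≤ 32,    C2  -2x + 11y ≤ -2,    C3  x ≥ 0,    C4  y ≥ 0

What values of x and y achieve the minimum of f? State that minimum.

x = 167/13, y = 28/13, minimum f = -2144/13

Extreme points and f = -12x - 5y:
  (167/13, 28/13) → f = -2144/13
  (8, 0) → f = -96
  (1, 0) → f = -12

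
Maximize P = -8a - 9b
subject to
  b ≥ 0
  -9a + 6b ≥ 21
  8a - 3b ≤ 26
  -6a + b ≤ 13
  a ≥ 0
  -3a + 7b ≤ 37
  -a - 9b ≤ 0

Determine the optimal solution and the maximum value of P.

a = 0, b = 7/2, maximum P = -63/2

Feasible corners and P = -8a - 9b:
  (0, 7/2) → P = -63/2
  (5/3, 6) → P = -202/3
  (0, 37/7) → P = -333/7

The optimum lies where -9a + 6b = 21 and a = 0.
Solving simultaneously gives a = 0, b = 7/2.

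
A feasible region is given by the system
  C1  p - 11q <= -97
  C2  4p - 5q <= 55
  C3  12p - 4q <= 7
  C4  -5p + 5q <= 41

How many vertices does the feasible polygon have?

3

Pairwise boundary intersections that survive every other constraint:
  (465/128, 1171/128)
  (17/25, 222/25)
  (199/40, 527/40)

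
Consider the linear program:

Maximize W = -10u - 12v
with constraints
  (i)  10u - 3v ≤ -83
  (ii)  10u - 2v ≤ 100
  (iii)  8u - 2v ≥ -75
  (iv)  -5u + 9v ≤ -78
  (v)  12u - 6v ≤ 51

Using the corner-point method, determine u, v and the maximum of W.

Corner points and W = -10u - 12v:
  (-59/4, -43/2) → W = 811/2
  (-327/25, -239/15) → W = 322
  (-831/62, -999/62) → W = 10149/31

The optimum lies where 10u - 3v = -83 and 8u - 2v = -75.
Solving simultaneously gives u = -59/4, v = -43/2.

u = -59/4, v = -43/2, maximum W = 811/2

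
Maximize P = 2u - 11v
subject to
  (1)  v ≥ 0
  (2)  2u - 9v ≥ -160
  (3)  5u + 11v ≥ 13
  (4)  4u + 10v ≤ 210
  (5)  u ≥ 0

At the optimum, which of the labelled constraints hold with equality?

Extreme points and P = 2u - 11v:
  (13/5, 0) → P = 26/5
  (105/2, 0) → P = 105
  (145/28, 265/14) → P = -1385/7
  (0, 160/9) → P = -1760/9
  (0, 13/11) → P = -13

The maximum is at (105/2, 0). Substituting into each constraint, equality holds for (1) and (4); the remaining constraints have slack.

(1) and (4)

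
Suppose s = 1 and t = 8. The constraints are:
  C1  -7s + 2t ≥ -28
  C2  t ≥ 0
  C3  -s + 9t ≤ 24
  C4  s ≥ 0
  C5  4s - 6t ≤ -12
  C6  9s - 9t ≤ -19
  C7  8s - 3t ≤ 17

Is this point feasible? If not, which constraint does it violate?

not feasible — violates C3

Constraint C3: -s + 9t = 71, which is not ≤ 24. All other constraints are satisfied.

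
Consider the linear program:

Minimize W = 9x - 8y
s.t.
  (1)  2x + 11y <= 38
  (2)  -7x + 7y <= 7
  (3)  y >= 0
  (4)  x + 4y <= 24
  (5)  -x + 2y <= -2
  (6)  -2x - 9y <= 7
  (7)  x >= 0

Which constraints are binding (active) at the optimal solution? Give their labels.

Extreme points and W = 9x - 8y:
  (19, 0) → W = 171
  (98/15, 34/15) → W = 122/3
  (2, 0) → W = 18

The minimum is at (2, 0). Substituting into each constraint, equality holds for (3) and (5); the remaining constraints have slack.

(3) and (5)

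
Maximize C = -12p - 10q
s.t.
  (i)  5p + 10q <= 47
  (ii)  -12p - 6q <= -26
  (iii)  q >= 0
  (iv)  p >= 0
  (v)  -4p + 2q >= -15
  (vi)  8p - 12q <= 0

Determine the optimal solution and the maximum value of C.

Extreme points and C = -12p - 10q:
  (0, 47/10) → C = -47
  (141/35, 94/35) → C = -376/5
  (0, 13/3) → C = -130/3
  (13/8, 13/12) → C = -91/3

At the optimal vertex, -12p - 6q = -26 and 8p - 12q = 0.
Solving simultaneously gives p = 13/8, q = 13/12.

p = 13/8, q = 13/12, maximum C = -91/3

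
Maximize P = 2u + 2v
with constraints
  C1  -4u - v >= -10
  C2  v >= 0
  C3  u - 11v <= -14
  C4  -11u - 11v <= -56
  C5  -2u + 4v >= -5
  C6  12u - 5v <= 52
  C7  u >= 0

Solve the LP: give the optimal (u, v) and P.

Feasible corners and P = 2u + 2v:
  (18/11, 38/11) → P = 112/11
  (0, 10) → P = 20
  (0, 56/11) → P = 112/11

The binding constraints are -4u - v = -10 and u = 0.
Solving simultaneously gives u = 0, v = 10.

u = 0, v = 10, maximum P = 20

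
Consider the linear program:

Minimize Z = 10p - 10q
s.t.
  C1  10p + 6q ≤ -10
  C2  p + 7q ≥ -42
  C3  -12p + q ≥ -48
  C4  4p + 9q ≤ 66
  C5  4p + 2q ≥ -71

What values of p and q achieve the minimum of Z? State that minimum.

Extreme points and Z = 10p - 10q:
  (91/32, -205/32) → Z = 185/2
  (-81/11, 350/33) → Z = -5930/33
  (-413/26, -97/26) → Z = -1580/13
  (-771/28, 137/7) → Z = -6595/14

The binding constraints are 4p + 9q = 66 and 4p + 2q = -71.
Solving simultaneously gives p = -771/28, q = 137/7.

p = -771/28, q = 137/7, minimum Z = -6595/14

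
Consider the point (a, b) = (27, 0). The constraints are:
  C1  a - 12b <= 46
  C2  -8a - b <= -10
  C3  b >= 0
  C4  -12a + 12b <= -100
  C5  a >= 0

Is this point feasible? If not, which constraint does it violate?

feasible

C1: 27 ≤ 46 ✓
C2: -216 ≤ -10 ✓
C3: 0 ≥ 0 ✓
C4: -324 ≤ -100 ✓
C5: 27 ≥ 0 ✓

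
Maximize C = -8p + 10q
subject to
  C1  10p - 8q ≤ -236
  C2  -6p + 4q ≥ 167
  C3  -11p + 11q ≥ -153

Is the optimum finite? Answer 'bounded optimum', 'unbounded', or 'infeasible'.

From the feasible point (-49, -127/4), moving in the direction (4, 6) keeps every constraint satisfied while C increases without bound.

unbounded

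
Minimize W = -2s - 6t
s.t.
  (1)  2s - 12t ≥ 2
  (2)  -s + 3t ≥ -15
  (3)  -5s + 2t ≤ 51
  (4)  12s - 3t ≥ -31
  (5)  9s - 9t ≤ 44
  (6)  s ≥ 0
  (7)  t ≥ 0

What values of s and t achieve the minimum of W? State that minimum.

Corner points and W = -2s - 6t:
  (17/3, 7/9) → W = -16
  (1, 0) → W = -2
  (44/9, 0) → W = -88/9

The binding constraints are 2s - 12t = 2 and 9s - 9t = 44.
Solving simultaneously gives s = 17/3, t = 7/9.

s = 17/3, t = 7/9, minimum W = -16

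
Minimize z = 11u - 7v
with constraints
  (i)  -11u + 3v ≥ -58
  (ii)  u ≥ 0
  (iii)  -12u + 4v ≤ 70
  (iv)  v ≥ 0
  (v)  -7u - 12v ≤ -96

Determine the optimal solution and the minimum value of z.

u = 221/4, v = 733/4, minimum z = -675

Feasible corners and z = 11u - 7v:
  (221/4, 733/4) → z = -675
  (328/51, 650/153) → z = 6274/153
  (0, 35/2) → z = -245/2
  (0, 8) → z = -56

The binding constraints are -11u + 3v = -58 and -12u + 4v = 70.
Solving simultaneously gives u = 221/4, v = 733/4.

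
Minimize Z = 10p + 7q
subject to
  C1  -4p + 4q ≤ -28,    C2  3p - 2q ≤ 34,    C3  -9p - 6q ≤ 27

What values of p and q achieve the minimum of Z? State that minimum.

Extreme points and Z = 10p + 7q:
  (20, 13) → Z = 291
  (1, -6) → Z = -32
  (25/6, -43/4) → Z = -403/12

At the optimal vertex, 3p - 2q = 34 and -9p - 6q = 27.
Solving simultaneously gives p = 25/6, q = -43/4.

p = 25/6, q = -43/4, minimum Z = -403/12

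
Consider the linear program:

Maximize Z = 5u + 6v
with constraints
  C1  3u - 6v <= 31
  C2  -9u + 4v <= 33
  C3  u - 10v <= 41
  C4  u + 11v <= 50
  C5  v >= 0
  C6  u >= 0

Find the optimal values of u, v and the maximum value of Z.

Extreme points and Z = 5u + 6v:
  (641/39, 119/39) → Z = 3919/39
  (31/3, 0) → Z = 155/3
  (0, 50/11) → Z = 300/11
  (0, 0) → Z = 0

u = 641/39, v = 119/39, maximum Z = 3919/39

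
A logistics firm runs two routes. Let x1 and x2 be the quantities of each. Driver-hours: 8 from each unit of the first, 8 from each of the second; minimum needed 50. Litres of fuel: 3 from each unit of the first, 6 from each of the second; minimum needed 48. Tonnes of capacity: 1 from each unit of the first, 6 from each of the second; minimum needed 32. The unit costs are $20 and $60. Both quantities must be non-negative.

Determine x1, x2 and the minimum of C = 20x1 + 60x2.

x1 = 8, x2 = 4, minimum C = 400

The feasible region is unbounded (it extends along (0, 1), (1, 0)), but C strictly increases along every unbounded feasible direction, so there is no improving ray and the minimum is attained at a vertex.

The binding constraints are 3x1 + 6x2 = 48 and x1 + 6x2 = 32.
Solving simultaneously gives x1 = 8, x2 = 4.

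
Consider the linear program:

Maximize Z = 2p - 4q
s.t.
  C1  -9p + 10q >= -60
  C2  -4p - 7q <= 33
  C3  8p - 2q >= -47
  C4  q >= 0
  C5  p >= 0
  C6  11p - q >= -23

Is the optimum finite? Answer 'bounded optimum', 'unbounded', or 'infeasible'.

Feasible corners and Z = 2p - 4q:
  (20/3, 0) → Z = 40/3
  (1/14, 333/14) → Z = -95
  (0, 0) → Z = 0
  (0, 23) → Z = -92
The feasible region has finitely many vertices and no improving ray; the maximum is 40/3 at (20/3, 0).

bounded optimum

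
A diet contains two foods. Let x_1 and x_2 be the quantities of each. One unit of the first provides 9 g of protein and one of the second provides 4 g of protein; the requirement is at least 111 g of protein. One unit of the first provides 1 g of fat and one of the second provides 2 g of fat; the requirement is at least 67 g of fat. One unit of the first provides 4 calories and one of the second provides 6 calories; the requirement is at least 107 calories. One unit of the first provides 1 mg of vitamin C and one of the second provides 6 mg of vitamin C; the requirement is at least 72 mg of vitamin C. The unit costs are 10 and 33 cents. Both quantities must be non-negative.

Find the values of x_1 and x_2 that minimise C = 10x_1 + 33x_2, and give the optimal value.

Corner points and C = 10x_1 + 33x_2:
  (0, 67/2) → C = 2211/2
  (72, 0) → C = 720
  (129/2, 5/4) → C = 2745/4
The feasible region is unbounded (it extends along (0, 1), (1, 0)), but C strictly increases along every unbounded feasible direction, so there is no improving ray and the minimum is attained at a vertex.

x_1 = 129/2, x_2 = 5/4, minimum C = 2745/4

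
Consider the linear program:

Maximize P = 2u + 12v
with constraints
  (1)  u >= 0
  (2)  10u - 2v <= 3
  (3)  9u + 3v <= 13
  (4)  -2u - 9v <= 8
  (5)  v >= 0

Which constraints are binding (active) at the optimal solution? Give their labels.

(1) and (3)

Feasible corners and P = 2u + 12v:
  (0, 13/3) → P = 52
  (0, 0) → P = 0
  (35/48, 103/48) → P = 653/24
  (3/10, 0) → P = 3/5

The maximum is at (0, 13/3). Substituting into each constraint, equality holds for (1) and (3); the remaining constraints have slack.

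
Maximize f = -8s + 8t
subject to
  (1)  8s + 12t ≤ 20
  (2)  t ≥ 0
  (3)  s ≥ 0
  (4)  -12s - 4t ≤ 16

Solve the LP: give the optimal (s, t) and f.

s = 0, t = 5/3, maximum f = 40/3

Feasible corners and f = -8s + 8t:
  (5/2, 0) → f = -20
  (0, 5/3) → f = 40/3
  (0, 0) → f = 0

At the optimal vertex, 8s + 12t = 20 and s = 0.
Solving simultaneously gives s = 0, t = 5/3.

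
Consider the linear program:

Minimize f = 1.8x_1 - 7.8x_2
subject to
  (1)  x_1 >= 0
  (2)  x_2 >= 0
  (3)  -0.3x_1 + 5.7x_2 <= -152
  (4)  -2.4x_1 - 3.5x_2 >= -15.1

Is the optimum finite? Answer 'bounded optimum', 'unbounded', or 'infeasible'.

infeasible

The boundaries x_1 = 0 and x_2 = 0 meet at (0, 0), but that point violates -0.3x_1 + 5.7x_2 ≤ -152. Every candidate vertex is excluded by some other constraint, so the feasible region is empty.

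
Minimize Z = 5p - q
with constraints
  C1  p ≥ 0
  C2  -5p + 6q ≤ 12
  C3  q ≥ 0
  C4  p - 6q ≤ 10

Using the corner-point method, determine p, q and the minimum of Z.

Extreme points and Z = 5p - q:
  (0, 2) → Z = -2
  (0, 0) → Z = 0
  (10, 0) → Z = 50
The feasible region is unbounded (it extends along (6, 5), (6, 1)), but Z strictly increases along every unbounded feasible direction, so there is no improving ray and the minimum is attained at a vertex.

The binding constraints are p = 0 and -5p + 6q = 12.
Solving simultaneously gives p = 0, q = 2.

p = 0, q = 2, minimum Z = -2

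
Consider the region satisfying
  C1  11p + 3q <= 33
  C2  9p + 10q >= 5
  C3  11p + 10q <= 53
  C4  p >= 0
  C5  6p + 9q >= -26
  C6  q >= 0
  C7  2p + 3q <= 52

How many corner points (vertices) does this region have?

5

Intersecting each pair of boundary lines and keeping only the points that satisfy every inequality leaves:
  (171/77, 20/7)
  (3, 0)
  (0, 1/2)
  (5/9, 0)
  (0, 53/10)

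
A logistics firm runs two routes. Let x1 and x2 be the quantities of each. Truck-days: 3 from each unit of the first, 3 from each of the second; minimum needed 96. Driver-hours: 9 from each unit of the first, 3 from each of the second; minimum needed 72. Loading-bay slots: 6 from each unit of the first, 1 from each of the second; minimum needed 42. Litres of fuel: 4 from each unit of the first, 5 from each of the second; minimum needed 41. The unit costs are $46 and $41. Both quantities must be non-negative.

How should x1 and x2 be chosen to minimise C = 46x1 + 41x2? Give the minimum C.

x1 = 2, x2 = 30, minimum C = 1322

Extreme points and C = 46x1 + 41x2:
  (0, 42) → C = 1722
  (32, 0) → C = 1472
  (2, 30) → C = 1322
The feasible region is unbounded (it extends along (0, 1), (1, 0)), but C strictly increases along every unbounded feasible direction, so there is no improving ray and the minimum is attained at a vertex.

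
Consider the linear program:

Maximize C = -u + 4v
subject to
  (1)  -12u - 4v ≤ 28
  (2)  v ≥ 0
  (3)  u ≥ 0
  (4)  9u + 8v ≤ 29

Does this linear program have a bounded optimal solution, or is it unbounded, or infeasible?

Vertices and C = -u + 4v:
  (0, 0) → C = 0
  (29/9, 0) → C = -29/9
  (0, 29/8) → C = 29/2
The feasible region has finitely many vertices and no improving ray; the maximum is 29/2 at (0, 29/8).

bounded optimum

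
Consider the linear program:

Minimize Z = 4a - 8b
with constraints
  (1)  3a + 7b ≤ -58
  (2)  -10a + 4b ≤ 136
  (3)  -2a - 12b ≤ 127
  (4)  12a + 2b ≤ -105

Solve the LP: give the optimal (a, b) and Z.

The optimum lies where 3a + 7b = -58 and -10a + 4b = 136.
Solving simultaneously gives a = -592/41, b = -86/41.

a = -592/41, b = -86/41, minimum Z = -1680/41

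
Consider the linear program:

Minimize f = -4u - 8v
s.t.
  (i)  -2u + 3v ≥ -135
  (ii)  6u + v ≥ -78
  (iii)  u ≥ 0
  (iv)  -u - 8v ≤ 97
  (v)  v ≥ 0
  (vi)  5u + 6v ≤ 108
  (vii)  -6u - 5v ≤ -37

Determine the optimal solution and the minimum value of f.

u = 0, v = 18, minimum f = -144

Corner points and f = -4u - 8v:
  (0, 18) → f = -144
  (0, 37/5) → f = -296/5
  (108/5, 0) → f = -432/5
  (37/6, 0) → f = -74/3

At the optimal vertex, u = 0 and 5u + 6v = 108.
Solving simultaneously gives u = 0, v = 18.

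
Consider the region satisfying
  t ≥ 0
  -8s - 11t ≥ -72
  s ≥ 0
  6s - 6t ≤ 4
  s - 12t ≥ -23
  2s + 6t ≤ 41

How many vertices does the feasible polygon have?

The feasible vertices (each the meet of two boundaries and inside every other half-plane) are:
  (0, 0)
  (2/3, 0)
  (0, 23/12)
  (31/11, 71/33)

4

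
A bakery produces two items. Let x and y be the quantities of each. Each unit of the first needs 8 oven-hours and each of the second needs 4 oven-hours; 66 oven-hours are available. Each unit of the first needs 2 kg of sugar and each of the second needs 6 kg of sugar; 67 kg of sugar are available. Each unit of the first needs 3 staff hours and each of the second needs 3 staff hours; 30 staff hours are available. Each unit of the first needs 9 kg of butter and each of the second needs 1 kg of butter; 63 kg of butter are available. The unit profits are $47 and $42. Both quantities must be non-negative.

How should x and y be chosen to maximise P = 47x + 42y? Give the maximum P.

x = 13/2, y = 7/2, maximum P = 905/2

Vertices and P = 47x + 42y:
  (0, 0) → P = 0
  (0, 10) → P = 420
  (7, 0) → P = 329
  (13/2, 7/2) → P = 905/2
  (93/14, 45/14) → P = 6261/14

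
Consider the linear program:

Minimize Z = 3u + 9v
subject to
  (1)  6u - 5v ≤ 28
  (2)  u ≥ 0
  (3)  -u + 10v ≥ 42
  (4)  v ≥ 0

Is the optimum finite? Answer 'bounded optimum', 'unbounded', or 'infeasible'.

Feasible corners and Z = 3u + 9v:
  (98/11, 56/11) → Z = 798/11
  (0, 21/5) → Z = 189/5
The feasible region has finitely many vertices and no improving ray; the minimum is 189/5 at (0, 21/5).

bounded optimum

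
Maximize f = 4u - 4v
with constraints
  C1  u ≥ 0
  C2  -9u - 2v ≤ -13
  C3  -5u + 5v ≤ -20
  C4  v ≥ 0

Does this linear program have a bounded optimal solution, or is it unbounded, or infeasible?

From the feasible point (4, 0), moving in the direction (1, 0) keeps every constraint satisfied while f increases without bound.

unbounded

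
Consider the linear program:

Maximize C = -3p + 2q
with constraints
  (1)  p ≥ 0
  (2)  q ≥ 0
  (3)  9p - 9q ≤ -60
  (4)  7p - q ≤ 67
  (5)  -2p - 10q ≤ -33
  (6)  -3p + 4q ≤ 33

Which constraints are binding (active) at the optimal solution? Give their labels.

(1) and (6)

Corner points and C = -3p + 2q:
  (0, 20/3) → C = 40/3
  (0, 33/4) → C = 33/2
  (19/3, 13) → C = 7

The maximum is at (0, 33/4). Substituting into each constraint, equality holds for (1) and (6); the remaining constraints have slack.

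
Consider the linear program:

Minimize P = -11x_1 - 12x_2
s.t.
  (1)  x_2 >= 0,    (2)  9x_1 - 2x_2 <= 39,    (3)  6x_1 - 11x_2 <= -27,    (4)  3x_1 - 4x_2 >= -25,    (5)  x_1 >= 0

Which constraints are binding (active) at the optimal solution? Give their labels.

Feasible corners and P = -11x_1 - 12x_2:
  (161/29, 159/29) → P = -3679/29
  (103/15, 57/5) → P = -637/3
  (0, 27/11) → P = -324/11
  (0, 25/4) → P = -75

The minimum is at (103/15, 57/5). Substituting into each constraint, equality holds for (2) and (4); the remaining constraints have slack.

(2) and (4)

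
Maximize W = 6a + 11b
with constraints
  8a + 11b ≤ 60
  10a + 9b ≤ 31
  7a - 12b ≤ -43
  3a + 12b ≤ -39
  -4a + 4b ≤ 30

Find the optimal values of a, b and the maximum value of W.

a = -41/5, b = -6/5, maximum W = -312/5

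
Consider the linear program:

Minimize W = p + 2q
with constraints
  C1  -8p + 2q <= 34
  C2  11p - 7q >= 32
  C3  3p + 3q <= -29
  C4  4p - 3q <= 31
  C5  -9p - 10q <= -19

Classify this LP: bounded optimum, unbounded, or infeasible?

infeasible

The boundaries -8p + 2q = 34 and 11p - 7q = 32 meet at (-151/17, -315/17), but that point violates -9p - 10q ≤ -19. Every candidate vertex is excluded by some other constraint, so the feasible region is empty.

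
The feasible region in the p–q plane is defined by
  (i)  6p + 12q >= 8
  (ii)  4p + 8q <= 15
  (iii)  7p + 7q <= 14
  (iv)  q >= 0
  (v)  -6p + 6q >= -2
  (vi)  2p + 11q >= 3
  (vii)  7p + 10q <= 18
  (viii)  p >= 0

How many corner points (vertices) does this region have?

5

The feasible vertices (each the meet of two boundaries and inside every other half-plane) are:
  (2/3, 1/3)
  (0, 2/3)
  (7/6, 5/6)
  (2/3, 4/3)
  (0, 9/5)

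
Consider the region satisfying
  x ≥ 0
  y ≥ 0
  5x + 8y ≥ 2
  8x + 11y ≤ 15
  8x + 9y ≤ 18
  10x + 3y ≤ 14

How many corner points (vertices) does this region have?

5

Of the 15 pairwise boundary intersections, those satisfying every inequality are:
  (0, 1/4)
  (0, 15/11)
  (2/5, 0)
  (7/5, 0)
  (109/86, 19/43)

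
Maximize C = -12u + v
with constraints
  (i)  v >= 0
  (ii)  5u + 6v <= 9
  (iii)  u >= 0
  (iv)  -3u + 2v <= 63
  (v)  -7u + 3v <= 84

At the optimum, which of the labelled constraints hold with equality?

(ii) and (iii)

Feasible corners and C = -12u + v:
  (9/5, 0) → C = -108/5
  (0, 0) → C = 0
  (0, 3/2) → C = 3/2

The maximum is at (0, 3/2). Substituting into each constraint, equality holds for (ii) and (iii); the remaining constraints have slack.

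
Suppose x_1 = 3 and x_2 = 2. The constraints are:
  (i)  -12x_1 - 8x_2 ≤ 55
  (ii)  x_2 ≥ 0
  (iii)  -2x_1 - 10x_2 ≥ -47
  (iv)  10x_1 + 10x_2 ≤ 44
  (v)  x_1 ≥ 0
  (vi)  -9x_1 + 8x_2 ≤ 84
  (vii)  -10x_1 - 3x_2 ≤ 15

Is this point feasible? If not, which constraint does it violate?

not feasible — violates (iv)

Constraint (iv): 10x_1 + 10x_2 = 50, which is not ≤ 44. All other constraints are satisfied.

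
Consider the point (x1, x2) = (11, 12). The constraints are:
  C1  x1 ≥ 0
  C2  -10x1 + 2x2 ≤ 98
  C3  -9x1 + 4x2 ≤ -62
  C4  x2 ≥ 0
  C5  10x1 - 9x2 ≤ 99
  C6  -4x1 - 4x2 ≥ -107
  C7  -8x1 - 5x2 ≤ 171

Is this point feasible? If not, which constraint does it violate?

Constraint C3: -9x1 + 4x2 = -51, which is not ≤ -62. All other constraints are satisfied.

not feasible — violates C3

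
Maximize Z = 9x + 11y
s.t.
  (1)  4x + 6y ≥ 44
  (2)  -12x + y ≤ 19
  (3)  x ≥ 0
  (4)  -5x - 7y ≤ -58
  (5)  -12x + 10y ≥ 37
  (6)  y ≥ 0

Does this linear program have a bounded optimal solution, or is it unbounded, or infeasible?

unbounded

From the feasible point (0, 19), moving in the direction (1, 12) keeps every constraint satisfied while Z increases without bound.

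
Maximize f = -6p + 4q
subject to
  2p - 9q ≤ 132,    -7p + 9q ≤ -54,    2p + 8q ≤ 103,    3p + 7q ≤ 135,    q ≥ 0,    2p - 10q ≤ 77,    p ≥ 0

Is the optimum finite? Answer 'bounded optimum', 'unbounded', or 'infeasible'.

Extreme points and f = -6p + 4q:
  (1359/74, 613/74) → f = -2851/37
  (54/7, 0) → f = -324/7
  (359/10, 39/10) → f = -999/5
  (1889/44, 39/44) → f = -5589/22
  (77/2, 0) → f = -231
The feasible region has finitely many vertices and no improving ray; the maximum is -324/7 at (54/7, 0).

bounded optimum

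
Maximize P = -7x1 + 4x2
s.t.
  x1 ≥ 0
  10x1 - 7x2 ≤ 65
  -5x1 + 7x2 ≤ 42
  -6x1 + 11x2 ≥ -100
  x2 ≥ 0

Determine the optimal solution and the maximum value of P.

x1 = 0, x2 = 6, maximum P = 24

Vertices and P = -7x1 + 4x2:
  (0, 6) → P = 24
  (0, 0) → P = 0
  (107/5, 149/7) → P = -2263/35
  (13/2, 0) → P = -91/2

At the optimal vertex, x1 = 0 and -5x1 + 7x2 = 42.
Solving simultaneously gives x1 = 0, x2 = 6.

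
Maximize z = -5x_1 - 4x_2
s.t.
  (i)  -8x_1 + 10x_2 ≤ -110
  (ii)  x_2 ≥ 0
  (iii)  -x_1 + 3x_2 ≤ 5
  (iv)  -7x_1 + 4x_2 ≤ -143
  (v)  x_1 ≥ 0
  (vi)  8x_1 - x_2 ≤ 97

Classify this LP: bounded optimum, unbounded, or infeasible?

The boundaries -8x_1 + 10x_2 = -110 and -x_1 + 3x_2 = 5 meet at (190/7, 75/7), but that point violates 8x_1 - x_2 ≤ 97. Every candidate vertex is excluded by some other constraint, so the feasible region is empty.

infeasible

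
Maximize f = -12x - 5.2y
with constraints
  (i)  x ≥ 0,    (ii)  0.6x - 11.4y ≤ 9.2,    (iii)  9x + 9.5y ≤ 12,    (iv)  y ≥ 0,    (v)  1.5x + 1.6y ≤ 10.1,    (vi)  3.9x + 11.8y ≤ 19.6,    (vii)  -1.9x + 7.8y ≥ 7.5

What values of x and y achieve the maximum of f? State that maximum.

Vertices and f = -12x - 5.2y:
  (0, 24/19) → f = -624/95
  (0, 25/26) → f = -5
  (447/1765, 1806/1765) → f = -73776/8825

x = 0, y = 25/26, maximum f = -5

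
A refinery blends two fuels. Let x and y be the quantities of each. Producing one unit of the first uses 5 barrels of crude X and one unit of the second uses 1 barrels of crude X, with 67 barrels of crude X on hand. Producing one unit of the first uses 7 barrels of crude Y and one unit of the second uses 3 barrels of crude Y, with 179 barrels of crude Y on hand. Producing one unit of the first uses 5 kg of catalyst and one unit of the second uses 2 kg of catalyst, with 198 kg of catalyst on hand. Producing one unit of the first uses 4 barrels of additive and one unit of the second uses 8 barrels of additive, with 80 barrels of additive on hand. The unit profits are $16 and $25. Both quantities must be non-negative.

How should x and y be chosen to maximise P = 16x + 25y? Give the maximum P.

x = 38/3, y = 11/3, maximum P = 883/3

Vertices and P = 16x + 25y:
  (0, 0) → P = 0
  (0, 10) → P = 250
  (67/5, 0) → P = 1072/5
  (38/3, 11/3) → P = 883/3

The optimum lies where 5x + y = 67 and 4x + 8y = 80.
Solving simultaneously gives x = 38/3, y = 11/3.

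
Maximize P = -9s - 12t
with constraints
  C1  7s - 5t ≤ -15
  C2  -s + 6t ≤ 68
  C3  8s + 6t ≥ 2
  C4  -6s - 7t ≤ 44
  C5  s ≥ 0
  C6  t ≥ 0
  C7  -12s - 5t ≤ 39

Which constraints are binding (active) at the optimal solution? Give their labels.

C1 and C5

Extreme points and P = -9s - 12t:
  (250/37, 461/37) → P = -7782/37
  (0, 3) → P = -36
  (0, 34/3) → P = -136

The maximum is at (0, 3). Substituting into each constraint, equality holds for C1 and C5; the remaining constraints have slack.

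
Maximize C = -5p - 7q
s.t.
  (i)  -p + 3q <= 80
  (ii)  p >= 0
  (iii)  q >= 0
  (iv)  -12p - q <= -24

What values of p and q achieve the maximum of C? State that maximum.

p = 2, q = 0, maximum C = -10

Corner points and C = -5p - 7q:
  (0, 80/3) → C = -560/3
  (0, 24) → C = -168
  (2, 0) → C = -10
The feasible region is unbounded (it extends along (3, 1), (1, 0)), but C strictly decreases along every unbounded feasible direction, so there is no improving ray and the maximum is attained at a vertex.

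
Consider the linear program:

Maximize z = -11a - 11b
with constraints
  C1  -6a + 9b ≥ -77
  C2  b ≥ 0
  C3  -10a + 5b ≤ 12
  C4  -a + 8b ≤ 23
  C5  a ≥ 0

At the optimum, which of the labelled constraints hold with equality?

C2 and C5

Corner points and z = -11a - 11b:
  (77/6, 0) → z = -847/6
  (823/39, 215/39) → z = -3806/13
  (0, 0) → z = 0
  (19/75, 218/75) → z = -869/25
  (0, 12/5) → z = -132/5

The maximum is at (0, 0). Substituting into each constraint, equality holds for C2 and C5; the remaining constraints have slack.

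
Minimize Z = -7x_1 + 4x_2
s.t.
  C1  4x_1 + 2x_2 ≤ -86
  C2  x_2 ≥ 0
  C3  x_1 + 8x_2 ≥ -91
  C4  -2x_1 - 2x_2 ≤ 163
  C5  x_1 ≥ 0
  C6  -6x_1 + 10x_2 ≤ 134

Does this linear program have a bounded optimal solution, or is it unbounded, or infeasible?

infeasible

The boundaries 4x_1 + 2x_2 = -86 and x_2 = 0 meet at (-43/2, 0), but that point violates x_1 ≥ 0. Every candidate vertex is excluded by some other constraint, so the feasible region is empty.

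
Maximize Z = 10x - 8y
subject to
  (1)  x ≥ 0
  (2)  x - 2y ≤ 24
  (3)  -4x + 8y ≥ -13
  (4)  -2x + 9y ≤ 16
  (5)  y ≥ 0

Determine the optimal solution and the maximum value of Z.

x = 49/4, y = 9/2, maximum Z = 173/2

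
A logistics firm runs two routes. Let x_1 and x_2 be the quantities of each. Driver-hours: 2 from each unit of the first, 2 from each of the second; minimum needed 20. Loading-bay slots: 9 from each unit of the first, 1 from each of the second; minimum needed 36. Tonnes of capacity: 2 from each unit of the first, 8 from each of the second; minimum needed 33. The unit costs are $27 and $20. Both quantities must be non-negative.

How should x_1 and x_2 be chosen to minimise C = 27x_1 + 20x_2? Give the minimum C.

x_1 = 13/4, x_2 = 27/4, minimum C = 891/4

Corner points and C = 27x_1 + 20x_2:
  (0, 36) → C = 720
  (33/2, 0) → C = 891/2
  (13/4, 27/4) → C = 891/4
  (47/6, 13/6) → C = 1529/6
The feasible region is unbounded (it extends along (0, 1), (1, 0)), but C strictly increases along every unbounded feasible direction, so there is no improving ray and the minimum is attained at a vertex.

The binding constraints are 2x_1 + 2x_2 = 20 and 9x_1 + x_2 = 36.
Solving simultaneously gives x_1 = 13/4, x_2 = 27/4.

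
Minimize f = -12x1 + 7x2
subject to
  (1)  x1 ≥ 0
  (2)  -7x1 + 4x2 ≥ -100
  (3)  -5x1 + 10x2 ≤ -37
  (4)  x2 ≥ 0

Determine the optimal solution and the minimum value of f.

x1 = 100/7, x2 = 0, minimum f = -1200/7

Extreme points and f = -12x1 + 7x2:
  (426/25, 241/50) → f = -8537/50
  (100/7, 0) → f = -1200/7
  (37/5, 0) → f = -444/5

At the optimal vertex, -7x1 + 4x2 = -100 and x2 = 0.
Solving simultaneously gives x1 = 100/7, x2 = 0.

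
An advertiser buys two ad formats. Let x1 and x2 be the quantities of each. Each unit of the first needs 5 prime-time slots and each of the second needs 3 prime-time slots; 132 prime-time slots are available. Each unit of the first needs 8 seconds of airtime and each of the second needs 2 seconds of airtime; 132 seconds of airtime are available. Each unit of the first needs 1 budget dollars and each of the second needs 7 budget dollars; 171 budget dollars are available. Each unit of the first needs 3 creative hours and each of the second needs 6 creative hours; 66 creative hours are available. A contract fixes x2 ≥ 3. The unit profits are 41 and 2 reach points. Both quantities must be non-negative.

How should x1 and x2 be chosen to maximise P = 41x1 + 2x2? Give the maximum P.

Corner points and P = 41x1 + 2x2:
  (0, 11) → P = 22
  (0, 3) → P = 6
  (110/7, 22/7) → P = 4554/7
  (63/4, 3) → P = 2607/4

x1 = 63/4, x2 = 3, maximum P = 2607/4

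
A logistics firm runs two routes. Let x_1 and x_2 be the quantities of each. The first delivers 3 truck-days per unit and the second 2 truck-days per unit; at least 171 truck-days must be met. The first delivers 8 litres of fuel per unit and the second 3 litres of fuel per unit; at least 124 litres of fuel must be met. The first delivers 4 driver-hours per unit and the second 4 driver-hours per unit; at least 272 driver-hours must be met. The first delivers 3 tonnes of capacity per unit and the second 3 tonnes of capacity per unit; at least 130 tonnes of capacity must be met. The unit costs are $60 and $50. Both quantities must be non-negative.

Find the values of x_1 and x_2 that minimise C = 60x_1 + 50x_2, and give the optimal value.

x_1 = 35, x_2 = 33, minimum C = 3750

Vertices and C = 60x_1 + 50x_2:
  (0, 171/2) → C = 4275
  (68, 0) → C = 4080
  (35, 33) → C = 3750
The feasible region is unbounded (it extends along (0, 1), (1, 0)), but C strictly increases along every unbounded feasible direction, so there is no improving ray and the minimum is attained at a vertex.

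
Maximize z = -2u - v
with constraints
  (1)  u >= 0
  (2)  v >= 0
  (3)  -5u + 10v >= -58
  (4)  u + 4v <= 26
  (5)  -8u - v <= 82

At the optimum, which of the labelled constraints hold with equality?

Extreme points and z = -2u - v:
  (0, 0) → z = 0
  (0, 13/2) → z = -13/2
  (58/5, 0) → z = -116/5
  (82/5, 12/5) → z = -176/5

The maximum is at (0, 0). Substituting into each constraint, equality holds for (1) and (2); the remaining constraints have slack.

(1) and (2)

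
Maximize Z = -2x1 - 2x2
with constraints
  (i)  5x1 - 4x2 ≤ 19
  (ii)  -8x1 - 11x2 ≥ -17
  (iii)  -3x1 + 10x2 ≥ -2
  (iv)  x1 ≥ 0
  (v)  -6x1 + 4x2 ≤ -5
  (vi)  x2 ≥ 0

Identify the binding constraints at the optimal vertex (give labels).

(iii) and (v)

Corner points and Z = -2x1 - 2x2:
  (192/113, 35/113) → Z = -454/113
  (123/98, 31/49) → Z = -185/49
  (7/8, 1/16) → Z = -15/8

The maximum is at (7/8, 1/16). Substituting into each constraint, equality holds for (iii) and (v); the remaining constraints have slack.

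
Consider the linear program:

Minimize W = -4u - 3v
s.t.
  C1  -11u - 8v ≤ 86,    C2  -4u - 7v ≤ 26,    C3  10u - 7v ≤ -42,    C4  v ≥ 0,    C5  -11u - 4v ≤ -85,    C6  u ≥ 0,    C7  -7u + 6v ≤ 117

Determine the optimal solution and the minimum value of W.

u = 567/11, v = 876/11, minimum W = -4896/11

Corner points and W = -4u - 3v:
  (427/117, 1312/117) → W = -5644/117
  (567/11, 876/11) → W = -4896/11
  (21/47, 941/47) → W = -2907/47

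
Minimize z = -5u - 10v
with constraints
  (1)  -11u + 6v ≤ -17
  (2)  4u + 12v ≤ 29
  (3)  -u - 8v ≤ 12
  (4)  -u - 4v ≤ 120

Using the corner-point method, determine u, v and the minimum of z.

Extreme points and z = -5u - 10v:
  (63/26, 251/156) → z = -1100/39
  (32/47, -149/94) → z = 585/47
  (94/5, -77/20) → z = -111/2

The binding constraints are 4u + 12v = 29 and -u - 8v = 12.
Solving simultaneously gives u = 94/5, v = -77/20.

u = 94/5, v = -77/20, minimum z = -111/2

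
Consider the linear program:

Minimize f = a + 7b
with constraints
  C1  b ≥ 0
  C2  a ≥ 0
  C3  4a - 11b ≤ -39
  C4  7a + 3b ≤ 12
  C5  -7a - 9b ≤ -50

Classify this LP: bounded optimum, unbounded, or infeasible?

The boundaries a = 0 and 4a - 11b = -39 meet at (0, 39/11), but that point violates -7a - 9b ≤ -50. Every candidate vertex is excluded by some other constraint, so the feasible region is empty.

infeasible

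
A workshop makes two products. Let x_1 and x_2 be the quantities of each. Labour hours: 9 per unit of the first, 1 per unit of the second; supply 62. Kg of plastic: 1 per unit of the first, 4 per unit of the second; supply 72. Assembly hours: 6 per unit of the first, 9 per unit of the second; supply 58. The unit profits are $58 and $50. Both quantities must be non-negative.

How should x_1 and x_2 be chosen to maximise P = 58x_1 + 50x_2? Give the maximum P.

x_1 = 20/3, x_2 = 2, maximum P = 1460/3

Vertices and P = 58x_1 + 50x_2:
  (0, 0) → P = 0
  (0, 58/9) → P = 2900/9
  (62/9, 0) → P = 3596/9
  (20/3, 2) → P = 1460/3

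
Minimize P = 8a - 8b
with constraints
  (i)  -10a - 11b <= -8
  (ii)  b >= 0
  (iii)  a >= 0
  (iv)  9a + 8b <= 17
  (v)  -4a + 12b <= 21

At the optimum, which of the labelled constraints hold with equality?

(iii) and (v)

Vertices and P = 8a - 8b:
  (4/5, 0) → P = 32/5
  (0, 8/11) → P = -64/11
  (17/9, 0) → P = 136/9
  (0, 7/4) → P = -14
  (9/35, 257/140) → P = -442/35

The minimum is at (0, 7/4). Substituting into each constraint, equality holds for (iii) and (v); the remaining constraints have slack.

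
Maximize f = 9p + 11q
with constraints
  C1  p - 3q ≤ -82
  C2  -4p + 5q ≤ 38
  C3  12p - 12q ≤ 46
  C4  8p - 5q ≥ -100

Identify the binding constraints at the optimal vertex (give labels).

Extreme points and f = 9p + 11q:
  (296/7, 290/7) → f = 5854/7
  (187/4, 515/12) → f = 5357/6
  (343/6, 160/3) → f = 6607/6

The maximum is at (343/6, 160/3). Substituting into each constraint, equality holds for C2 and C3; the remaining constraints have slack.

C2 and C3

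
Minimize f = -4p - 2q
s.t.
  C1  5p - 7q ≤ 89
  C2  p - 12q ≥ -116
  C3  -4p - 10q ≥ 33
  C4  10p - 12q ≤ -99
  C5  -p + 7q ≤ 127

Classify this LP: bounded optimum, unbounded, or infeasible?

Extreme points and f = -4p - 2q:
  (-1761/10, -277/2) → f = 4907/5
  (-778/29, 431/58) → f = 2681/29
  (-712/5, -11/5) → f = 574
  (-693/74, 33/74) → f = 1353/37
The feasible region has finitely many vertices and no improving ray; the minimum is 1353/37 at (-693/74, 33/74).

bounded optimum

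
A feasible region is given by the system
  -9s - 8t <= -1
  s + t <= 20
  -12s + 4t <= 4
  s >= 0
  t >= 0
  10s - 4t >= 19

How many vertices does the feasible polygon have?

3

Intersecting each pair of boundary lines and keeping only the points that satisfy every inequality leaves:
  (20, 0)
  (99/14, 181/14)
  (19/10, 0)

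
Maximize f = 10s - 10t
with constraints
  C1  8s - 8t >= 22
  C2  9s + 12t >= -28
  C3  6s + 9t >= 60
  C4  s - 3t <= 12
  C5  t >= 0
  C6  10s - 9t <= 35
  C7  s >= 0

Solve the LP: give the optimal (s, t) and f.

s = 95/16, t = 65/24, maximum f = 775/24

Extreme points and f = 10s - 10t:
  (113/20, 29/10) → f = 55/2
  (41/4, 15/2) → f = 55/2
  (95/16, 65/24) → f = 775/24

The optimum lies where 6s + 9t = 60 and 10s - 9t = 35.
Solving simultaneously gives s = 95/16, t = 65/24.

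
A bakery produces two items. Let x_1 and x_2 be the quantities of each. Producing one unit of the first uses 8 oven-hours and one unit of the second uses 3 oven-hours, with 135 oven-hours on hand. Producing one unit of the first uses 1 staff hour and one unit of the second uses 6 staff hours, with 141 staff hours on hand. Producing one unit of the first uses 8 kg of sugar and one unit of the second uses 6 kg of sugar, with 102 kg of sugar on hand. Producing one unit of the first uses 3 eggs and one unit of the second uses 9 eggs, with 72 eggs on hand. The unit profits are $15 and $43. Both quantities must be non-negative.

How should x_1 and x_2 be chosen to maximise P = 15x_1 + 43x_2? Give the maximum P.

Extreme points and P = 15x_1 + 43x_2:
  (0, 0) → P = 0
  (0, 8) → P = 344
  (51/4, 0) → P = 765/4
  (9, 5) → P = 350

x_1 = 9, x_2 = 5, maximum P = 350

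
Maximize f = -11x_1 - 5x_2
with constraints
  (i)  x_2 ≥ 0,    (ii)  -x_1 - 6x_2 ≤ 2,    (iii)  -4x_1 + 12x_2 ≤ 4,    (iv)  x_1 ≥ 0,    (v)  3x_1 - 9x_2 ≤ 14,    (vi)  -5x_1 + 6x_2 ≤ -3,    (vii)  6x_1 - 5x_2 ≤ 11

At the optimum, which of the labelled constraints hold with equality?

Corner points and f = -11x_1 - 5x_2:
  (3/5, 0) → f = -33/5
  (11/6, 0) → f = -121/6
  (5/3, 8/9) → f = -205/9
  (38/13, 17/13) → f = -503/13

The maximum is at (3/5, 0). Substituting into each constraint, equality holds for (i) and (vi); the remaining constraints have slack.

(i) and (vi)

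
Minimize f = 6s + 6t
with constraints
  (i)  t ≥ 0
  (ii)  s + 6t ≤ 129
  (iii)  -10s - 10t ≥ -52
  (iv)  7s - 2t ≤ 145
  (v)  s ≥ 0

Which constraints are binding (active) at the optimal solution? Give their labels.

(i) and (v)

Vertices and f = 6s + 6t:
  (26/5, 0) → f = 156/5
  (0, 0) → f = 0
  (0, 26/5) → f = 156/5

The minimum is at (0, 0). Substituting into each constraint, equality holds for (i) and (v); the remaining constraints have slack.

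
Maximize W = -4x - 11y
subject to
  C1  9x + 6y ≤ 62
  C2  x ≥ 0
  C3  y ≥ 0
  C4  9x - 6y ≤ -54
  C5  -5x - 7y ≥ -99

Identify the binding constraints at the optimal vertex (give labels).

Vertices and W = -4x - 11y:
  (0, 31/3) → W = -341/3
  (4/9, 29/3) → W = -973/9
  (0, 9) → W = -99

The maximum is at (0, 9). Substituting into each constraint, equality holds for C2 and C4; the remaining constraints have slack.

C2 and C4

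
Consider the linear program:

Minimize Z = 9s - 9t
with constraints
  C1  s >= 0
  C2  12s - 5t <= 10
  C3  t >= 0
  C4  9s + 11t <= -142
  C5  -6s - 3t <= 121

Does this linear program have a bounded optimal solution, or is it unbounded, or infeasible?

The boundaries s = 0 and t = 0 meet at (0, 0), but that point violates 9s + 11t ≤ -142. Every candidate vertex is excluded by some other constraint, so the feasible region is empty.

infeasible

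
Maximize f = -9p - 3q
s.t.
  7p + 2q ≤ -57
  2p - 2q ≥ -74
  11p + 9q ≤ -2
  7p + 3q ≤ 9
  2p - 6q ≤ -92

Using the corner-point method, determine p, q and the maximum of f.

p = -65/2, q = 9/2, maximum f = 279

Corner points and f = -9p - 3q:
  (-509/41, 613/41) → f = 2742/41
  (-263/23, 265/23) → f = 1572/23
  (-67/4, 81/4) → f = 90
  (-65/2, 9/2) → f = 279

The optimum lies where 2p - 2q = -74 and 2p - 6q = -92.
Solving simultaneously gives p = -65/2, q = 9/2.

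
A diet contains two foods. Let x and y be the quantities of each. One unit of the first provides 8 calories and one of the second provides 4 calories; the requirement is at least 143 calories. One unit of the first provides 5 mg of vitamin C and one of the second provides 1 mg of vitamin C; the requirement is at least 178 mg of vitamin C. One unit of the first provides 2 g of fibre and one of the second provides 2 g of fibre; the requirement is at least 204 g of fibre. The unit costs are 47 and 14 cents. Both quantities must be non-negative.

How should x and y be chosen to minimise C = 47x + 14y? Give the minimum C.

Vertices and C = 47x + 14y:
  (0, 178) → C = 2492
  (102, 0) → C = 4794
  (19, 83) → C = 2055
The feasible region is unbounded (it extends along (0, 1), (1, 0)), but C strictly increases along every unbounded feasible direction, so there is no improving ray and the minimum is attained at a vertex.

At the optimal vertex, 5x + y = 178 and 2x + 2y = 204.
Solving simultaneously gives x = 19, y = 83.

x = 19, y = 83, minimum C = 2055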